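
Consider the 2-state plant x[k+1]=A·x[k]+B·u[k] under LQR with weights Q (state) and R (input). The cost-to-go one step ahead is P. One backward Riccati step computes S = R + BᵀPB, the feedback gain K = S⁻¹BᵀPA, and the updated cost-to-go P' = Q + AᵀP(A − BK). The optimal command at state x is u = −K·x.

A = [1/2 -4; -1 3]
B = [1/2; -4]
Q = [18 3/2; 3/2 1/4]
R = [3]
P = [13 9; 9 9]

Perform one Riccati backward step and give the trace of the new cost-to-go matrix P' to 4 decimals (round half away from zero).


87.2106

BᵀP = [-29.5000 -31.5000]
S = R + BᵀPB = [3] + [111.2500] = [114.2500]
BᵀPA = [16.7500 23.5000]
K = S⁻¹·BᵀPA = [0.1466 0.2057]
A−BK = [0.4267 -4.1028; -0.4136 3.8228]
AᵀP(A−BK) = [0.7943 -6.9453; -6.9453 68.1663]
P' = Q + AᵀP(A−BK) = [18.7943 -5.4453; -5.4453 68.4163]
tr(P') = 87.2106


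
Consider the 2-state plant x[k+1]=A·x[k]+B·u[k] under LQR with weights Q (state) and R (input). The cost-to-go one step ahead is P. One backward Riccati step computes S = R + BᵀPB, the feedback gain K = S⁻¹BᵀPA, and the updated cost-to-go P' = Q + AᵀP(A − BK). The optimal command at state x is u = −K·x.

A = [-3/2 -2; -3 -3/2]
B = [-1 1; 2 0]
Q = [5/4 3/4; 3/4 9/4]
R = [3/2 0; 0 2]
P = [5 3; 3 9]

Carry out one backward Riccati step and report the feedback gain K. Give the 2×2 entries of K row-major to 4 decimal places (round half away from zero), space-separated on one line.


-1.4541 -0.7388 -2.1494 -1.9659

BᵀP = [1.0000 15.0000; 5.0000 3.0000]
S = R + BᵀPB = [3/2 0; 0 2] + [29.0000 1.0000; 1.0000 5.0000] = [30.5000 1.0000; 1.0000 7.0000]
BᵀPA = [-46.5000 -24.5000; -16.5000 -14.5000]
K = S⁻¹·BᵀPA = [-1.4541 -0.7388; -2.1494 -1.9659]
A−BK = [-0.8047 -0.7729; -0.0918 -0.0224]
AᵀP(A−BK) = [16.1682 13.4576; 13.4576 11.6435]
P' = Q + AᵀP(A−BK) = [17.4182 14.2076; 14.2076 13.8935]
tr(P') = 31.3118


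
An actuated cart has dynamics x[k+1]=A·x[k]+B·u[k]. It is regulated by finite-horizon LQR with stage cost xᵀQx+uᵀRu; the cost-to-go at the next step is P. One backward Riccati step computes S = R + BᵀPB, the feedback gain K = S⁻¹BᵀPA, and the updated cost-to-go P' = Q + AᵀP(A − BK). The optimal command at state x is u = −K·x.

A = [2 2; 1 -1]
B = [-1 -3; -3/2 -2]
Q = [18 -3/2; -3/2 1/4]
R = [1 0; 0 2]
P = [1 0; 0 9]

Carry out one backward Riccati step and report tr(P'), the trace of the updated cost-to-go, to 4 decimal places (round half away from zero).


BᵀP = [-1.0000 -13.5000; -3.0000 -18.0000]
S = R + BᵀPB = [1 0; 0 2] + [21.2500 30.0000; 30.0000 45.0000] = [22.2500 30.0000; 30.0000 47.0000]
BᵀPA = [-15.5000 11.5000; -24.0000 12.0000]
K = S⁻¹·BᵀPA = [-0.0583 1.2384; -0.4734 -0.5352]
A−BK = [0.5214 1.6329; -0.0343 -0.2127]
AᵀP(A−BK) = [0.7341 1.3516; 1.3516 5.1801]
P' = Q + AᵀP(A−BK) = [18.7341 -0.1484; -0.1484 5.4301]
tr(P') = 24.1642

24.1642


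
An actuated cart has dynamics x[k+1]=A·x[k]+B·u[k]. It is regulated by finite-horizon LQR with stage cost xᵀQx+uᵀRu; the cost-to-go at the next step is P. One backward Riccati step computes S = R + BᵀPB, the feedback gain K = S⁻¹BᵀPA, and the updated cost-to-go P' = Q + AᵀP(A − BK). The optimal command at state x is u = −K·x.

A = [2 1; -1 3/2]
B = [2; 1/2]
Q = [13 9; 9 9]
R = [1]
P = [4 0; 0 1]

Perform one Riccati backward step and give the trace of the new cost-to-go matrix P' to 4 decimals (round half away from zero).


BᵀP = [8.0000 0.5000]
S = R + BᵀPB = [1] + [16.2500] = [17.2500]
BᵀPA = [15.5000 8.7500]
K = S⁻¹·BᵀPA = [0.8986 0.5072]
A−BK = [0.2029 -0.0145; -1.4493 1.2464]
AᵀP(A−BK) = [3.0725 -1.3623; -1.3623 1.8116]
P' = Q + AᵀP(A−BK) = [16.0725 7.6377; 7.6377 10.8116]
tr(P') = 26.8841

26.8841


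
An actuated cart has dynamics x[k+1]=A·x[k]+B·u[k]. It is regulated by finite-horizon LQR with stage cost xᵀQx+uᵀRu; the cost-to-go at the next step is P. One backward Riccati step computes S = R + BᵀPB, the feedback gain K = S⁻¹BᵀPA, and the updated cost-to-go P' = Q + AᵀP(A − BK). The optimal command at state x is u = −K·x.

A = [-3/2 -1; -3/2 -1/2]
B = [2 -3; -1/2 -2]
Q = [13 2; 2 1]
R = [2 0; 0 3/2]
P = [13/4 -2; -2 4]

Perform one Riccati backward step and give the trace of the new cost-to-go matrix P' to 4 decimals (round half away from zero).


14.8525

BᵀP = [7.5000 -6.0000; -5.7500 -2.0000]
S = R + BᵀPB = [2 0; 0 3/2] + [18.0000 -10.5000; -10.5000 21.2500] = [20.0000 -10.5000; -10.5000 22.7500]
BᵀPA = [-2.2500 -4.5000; 11.6250 6.7500]
K = S⁻¹·BᵀPA = [0.2056 -0.0914; 0.6059 0.2545]
A−BK = [-0.0935 -0.0537; -0.1855 -0.0366]
AᵀP(A−BK) = [0.7318 0.2105; 0.2105 0.1207]
P' = Q + AᵀP(A−BK) = [13.7318 2.2105; 2.2105 1.1207]
tr(P') = 14.8525


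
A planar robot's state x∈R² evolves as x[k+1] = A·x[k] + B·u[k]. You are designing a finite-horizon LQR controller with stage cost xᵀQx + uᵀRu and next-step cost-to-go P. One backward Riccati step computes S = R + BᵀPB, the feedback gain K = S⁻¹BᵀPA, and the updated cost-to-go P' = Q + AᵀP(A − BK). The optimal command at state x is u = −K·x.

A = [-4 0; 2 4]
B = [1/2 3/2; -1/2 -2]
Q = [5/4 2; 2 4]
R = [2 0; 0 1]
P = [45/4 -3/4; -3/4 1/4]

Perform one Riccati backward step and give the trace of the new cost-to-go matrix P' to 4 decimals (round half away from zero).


BᵀP = [6.0000 -0.5000; 18.3750 -1.6250]
S = R + BᵀPB = [2 0; 0 1] + [3.2500 10.0000; 10.0000 30.8125] = [5.2500 10.0000; 10.0000 31.8125]
BᵀPA = [-25.0000 -2.0000; -76.7500 -6.5000]
K = S⁻¹·BᵀPA = [-0.4150 0.0205; -2.2821 -0.2108]
A−BK = [-0.3693 0.3059; -2.7717 3.5887]
AᵀP(A−BK) = [7.4721 -1.6638; -1.6638 2.6710]
P' = Q + AᵀP(A−BK) = [8.7221 0.3362; 0.3362 6.6710]
tr(P') = 15.3932

15.3932


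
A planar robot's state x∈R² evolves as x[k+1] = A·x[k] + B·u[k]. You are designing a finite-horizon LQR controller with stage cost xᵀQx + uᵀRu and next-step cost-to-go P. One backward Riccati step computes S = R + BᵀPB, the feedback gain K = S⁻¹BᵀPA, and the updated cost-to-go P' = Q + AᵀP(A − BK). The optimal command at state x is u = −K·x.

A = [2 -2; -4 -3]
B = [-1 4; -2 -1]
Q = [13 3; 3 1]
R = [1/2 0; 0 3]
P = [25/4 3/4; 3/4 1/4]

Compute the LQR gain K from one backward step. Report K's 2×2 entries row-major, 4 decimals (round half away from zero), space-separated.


BᵀP = [-7.7500 -1.2500; 24.2500 2.7500]
S = R + BᵀPB = [1/2 0; 0 3] + [10.2500 -29.7500; -29.7500 94.2500] = [10.7500 -29.7500; -29.7500 97.2500]
BᵀPA = [-10.5000 19.2500; 37.5000 -56.7500]
K = S⁻¹·BᵀPA = [0.5892 1.1458; 0.5659 -0.2330]
A−BK = [0.3258 0.0779; -2.2557 -0.9415]
AᵀP(A−BK) = [1.9673 0.2697; 0.2697 0.9688]
P' = Q + AᵀP(A−BK) = [14.9673 3.2697; 3.2697 1.9688]
tr(P') = 16.9361

0.5892 1.1458 0.5659 -0.2330


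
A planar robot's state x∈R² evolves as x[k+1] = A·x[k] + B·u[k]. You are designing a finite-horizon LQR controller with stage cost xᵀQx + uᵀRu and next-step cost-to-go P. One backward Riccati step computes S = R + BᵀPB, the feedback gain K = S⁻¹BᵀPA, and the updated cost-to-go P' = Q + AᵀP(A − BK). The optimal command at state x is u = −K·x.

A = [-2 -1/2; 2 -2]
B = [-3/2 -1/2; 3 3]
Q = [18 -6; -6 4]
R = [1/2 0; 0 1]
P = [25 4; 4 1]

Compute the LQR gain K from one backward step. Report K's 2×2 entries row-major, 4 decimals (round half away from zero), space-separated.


1.6018 0.7675 -0.7075 -1.0890

BᵀP = [-25.5000 -3.0000; -0.5000 1.0000]
S = R + BᵀPB = [1/2 0; 0 1] + [29.2500 3.7500; 3.7500 3.2500] = [29.7500 3.7500; 3.7500 4.2500]
BᵀPA = [45.0000 18.7500; 3.0000 -1.7500]
K = S⁻¹·BᵀPA = [1.6018 0.7675; -0.7075 -1.0890]
A−BK = [0.0489 0.1068; -0.6830 -1.0356]
AᵀP(A−BK) = [2.0423 1.7286; 1.7286 1.9533]
P' = Q + AᵀP(A−BK) = [20.0423 -4.2714; -4.2714 5.9533]
tr(P') = 25.9956


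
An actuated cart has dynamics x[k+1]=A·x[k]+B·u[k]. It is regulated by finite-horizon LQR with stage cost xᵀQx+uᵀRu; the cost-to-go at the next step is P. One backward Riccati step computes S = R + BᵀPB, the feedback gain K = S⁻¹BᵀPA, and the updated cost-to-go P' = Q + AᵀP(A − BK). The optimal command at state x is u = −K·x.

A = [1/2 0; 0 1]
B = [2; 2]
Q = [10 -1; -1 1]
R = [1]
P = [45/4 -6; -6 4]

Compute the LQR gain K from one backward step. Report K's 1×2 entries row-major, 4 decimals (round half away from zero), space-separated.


BᵀP = [10.5000 -4.0000]
S = R + BᵀPB = [1] + [13.0000] = [14.0000]
BᵀPA = [5.2500 -4.0000]
K = S⁻¹·BᵀPA = [0.3750 -0.2857]
A−BK = [-0.2500 0.5714; -0.7500 1.5714]
AᵀP(A−BK) = [0.8438 -1.5000; -1.5000 2.8571]
P' = Q + AᵀP(A−BK) = [10.8438 -2.5000; -2.5000 3.8571]
tr(P') = 14.7009

0.3750 -0.2857


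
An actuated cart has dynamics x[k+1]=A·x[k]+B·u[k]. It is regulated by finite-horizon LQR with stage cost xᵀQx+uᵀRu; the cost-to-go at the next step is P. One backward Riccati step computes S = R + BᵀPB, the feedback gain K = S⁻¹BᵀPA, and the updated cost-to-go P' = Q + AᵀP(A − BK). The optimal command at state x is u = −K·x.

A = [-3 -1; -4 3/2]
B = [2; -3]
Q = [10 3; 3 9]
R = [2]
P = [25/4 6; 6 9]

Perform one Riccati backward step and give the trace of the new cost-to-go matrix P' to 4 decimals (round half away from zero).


BᵀP = [-5.5000 -15.0000]
S = R + BᵀPB = [2] + [34.0000] = [36.0000]
BᵀPA = [76.5000 -17.0000]
K = S⁻¹·BᵀPA = [2.1250 -0.4722]
A−BK = [-7.2500 -0.0556; 2.3750 0.0833]
AᵀP(A−BK) = [181.6875 -2.1250; -2.1250 0.4722]
P' = Q + AᵀP(A−BK) = [191.6875 0.8750; 0.8750 9.4722]
tr(P') = 201.1597

201.1597


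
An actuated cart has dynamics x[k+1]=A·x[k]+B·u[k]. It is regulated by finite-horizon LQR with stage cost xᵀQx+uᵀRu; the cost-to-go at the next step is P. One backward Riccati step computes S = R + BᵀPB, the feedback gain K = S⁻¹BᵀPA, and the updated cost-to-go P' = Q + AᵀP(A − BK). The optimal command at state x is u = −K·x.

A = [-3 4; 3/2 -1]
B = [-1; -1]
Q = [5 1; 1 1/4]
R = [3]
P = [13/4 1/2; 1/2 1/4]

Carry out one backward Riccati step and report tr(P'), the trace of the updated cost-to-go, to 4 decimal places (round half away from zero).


BᵀP = [-3.7500 -0.7500]
S = R + BᵀPB = [3] + [4.5000] = [7.5000]
BᵀPA = [10.1250 -14.2500]
K = S⁻¹·BᵀPA = [1.3500 -1.9000]
A−BK = [-1.6500 2.1000; 2.8500 -2.9000]
AᵀP(A−BK) = [11.6438 -15.6375; -15.6375 21.1750]
P' = Q + AᵀP(A−BK) = [16.6438 -14.6375; -14.6375 21.4250]
tr(P') = 38.0688

38.0688


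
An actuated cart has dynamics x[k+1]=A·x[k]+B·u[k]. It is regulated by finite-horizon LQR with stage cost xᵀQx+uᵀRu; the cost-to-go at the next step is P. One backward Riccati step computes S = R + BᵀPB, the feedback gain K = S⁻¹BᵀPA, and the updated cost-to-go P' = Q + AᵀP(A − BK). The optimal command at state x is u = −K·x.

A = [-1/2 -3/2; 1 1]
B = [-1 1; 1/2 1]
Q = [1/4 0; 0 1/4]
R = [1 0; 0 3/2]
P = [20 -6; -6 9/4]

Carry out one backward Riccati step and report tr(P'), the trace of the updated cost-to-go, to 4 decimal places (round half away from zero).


BᵀP = [-23.0000 7.1250; 14.0000 -3.7500]
S = R + BᵀPB = [1 0; 0 3/2] + [26.5625 -15.8750; -15.8750 10.2500] = [27.5625 -15.8750; -15.8750 11.7500]
BᵀPA = [18.6250 41.6250; -10.7500 -24.7500]
K = S⁻¹·BᵀPA = [0.6707 1.3388; -0.0087 -0.2975]
A−BK = [0.1794 0.1364; 0.6733 0.6281]
AᵀP(A−BK) = [0.6642 1.1157; 1.1157 2.1570]
P' = Q + AᵀP(A−BK) = [0.9142 1.1157; 1.1157 2.4070]
tr(P') = 3.3212

3.3212


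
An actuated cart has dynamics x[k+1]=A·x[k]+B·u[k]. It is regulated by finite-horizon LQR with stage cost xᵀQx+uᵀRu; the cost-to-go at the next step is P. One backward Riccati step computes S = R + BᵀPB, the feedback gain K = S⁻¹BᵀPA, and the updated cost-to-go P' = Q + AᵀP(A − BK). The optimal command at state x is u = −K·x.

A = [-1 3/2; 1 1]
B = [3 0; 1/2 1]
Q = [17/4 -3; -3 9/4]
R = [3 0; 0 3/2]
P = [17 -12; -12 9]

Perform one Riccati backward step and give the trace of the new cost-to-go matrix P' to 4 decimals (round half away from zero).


8.5492

BᵀP = [45.0000 -31.5000; -12.0000 9.0000]
S = R + BᵀPB = [3 0; 0 3/2] + [119.2500 -31.5000; -31.5000 9.0000] = [122.2500 -31.5000; -31.5000 10.5000]
BᵀPA = [-76.5000 36.0000; 21.0000 -9.0000]
K = S⁻¹·BᵀPA = [-0.4865 0.3243; 0.5405 0.1158]
A−BK = [0.4595 0.5270; 0.7027 0.7220]
AᵀP(A−BK) = [1.4324 -0.1216; -0.1216 0.6168]
P' = Q + AᵀP(A−BK) = [5.6824 -3.1216; -3.1216 2.8668]
tr(P') = 8.5492


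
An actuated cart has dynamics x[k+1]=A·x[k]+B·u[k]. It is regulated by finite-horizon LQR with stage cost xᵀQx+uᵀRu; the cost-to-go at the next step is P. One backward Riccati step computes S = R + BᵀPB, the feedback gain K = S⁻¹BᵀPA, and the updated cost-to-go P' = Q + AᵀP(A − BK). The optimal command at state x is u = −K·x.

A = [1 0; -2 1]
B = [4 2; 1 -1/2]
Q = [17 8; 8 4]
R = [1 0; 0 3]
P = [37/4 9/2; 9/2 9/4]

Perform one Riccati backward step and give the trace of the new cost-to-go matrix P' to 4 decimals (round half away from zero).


BᵀP = [41.5000 20.2500; 16.2500 7.8750]
S = R + BᵀPB = [1 0; 0 3] + [186.2500 72.8750; 72.8750 28.5625] = [187.2500 72.8750; 72.8750 31.5625]
BᵀPA = [1.0000 20.2500; 0.5000 7.8750]
K = S⁻¹·BᵀPA = [-0.0081 0.1089; 0.0346 -0.0019]
A−BK = [0.9633 -0.4317; -1.9746 0.8902]
AᵀP(A−BK) = [0.2408 -0.1079; -0.1079 0.0601]
P' = Q + AᵀP(A−BK) = [17.2408 7.8921; 7.8921 4.0601]
tr(P') = 21.3009

21.3009


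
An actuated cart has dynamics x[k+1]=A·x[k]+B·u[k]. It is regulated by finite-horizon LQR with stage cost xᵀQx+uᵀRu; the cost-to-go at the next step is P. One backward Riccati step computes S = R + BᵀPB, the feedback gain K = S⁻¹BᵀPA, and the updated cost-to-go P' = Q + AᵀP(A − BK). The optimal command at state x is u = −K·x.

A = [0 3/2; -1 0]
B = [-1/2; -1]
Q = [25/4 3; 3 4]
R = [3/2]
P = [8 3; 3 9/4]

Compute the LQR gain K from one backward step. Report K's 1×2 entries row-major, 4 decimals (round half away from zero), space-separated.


0.4286 -1.2000

BᵀP = [-7.0000 -3.7500]
S = R + BᵀPB = [3/2] + [7.2500] = [8.7500]
BᵀPA = [3.7500 -10.5000]
K = S⁻¹·BᵀPA = [0.4286 -1.2000]
A−BK = [0.2143 0.9000; -0.5714 -1.2000]
AᵀP(A−BK) = [0.6429 0.0000; 0.0000 5.4000]
P' = Q + AᵀP(A−BK) = [6.8929 3.0000; 3.0000 9.4000]
tr(P') = 16.2929


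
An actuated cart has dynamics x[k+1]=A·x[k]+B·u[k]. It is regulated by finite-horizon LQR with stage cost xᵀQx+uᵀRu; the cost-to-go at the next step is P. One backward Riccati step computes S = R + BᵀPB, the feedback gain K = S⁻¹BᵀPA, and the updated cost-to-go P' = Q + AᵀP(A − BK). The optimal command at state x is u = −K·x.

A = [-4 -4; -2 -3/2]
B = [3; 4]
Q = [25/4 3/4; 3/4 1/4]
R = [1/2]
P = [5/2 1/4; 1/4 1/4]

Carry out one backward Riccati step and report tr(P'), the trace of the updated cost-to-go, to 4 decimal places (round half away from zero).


11.8007

BᵀP = [8.5000 1.7500]
S = R + BᵀPB = [1/2] + [32.5000] = [33.0000]
BᵀPA = [-37.5000 -36.6250]
K = S⁻¹·BᵀPA = [-1.1364 -1.1098]
A−BK = [-0.5909 -0.6705; 2.5455 2.9394]
AᵀP(A−BK) = [2.3864 2.6307; 2.6307 2.9143]
P' = Q + AᵀP(A−BK) = [8.6364 3.3807; 3.3807 3.1643]
tr(P') = 11.8007


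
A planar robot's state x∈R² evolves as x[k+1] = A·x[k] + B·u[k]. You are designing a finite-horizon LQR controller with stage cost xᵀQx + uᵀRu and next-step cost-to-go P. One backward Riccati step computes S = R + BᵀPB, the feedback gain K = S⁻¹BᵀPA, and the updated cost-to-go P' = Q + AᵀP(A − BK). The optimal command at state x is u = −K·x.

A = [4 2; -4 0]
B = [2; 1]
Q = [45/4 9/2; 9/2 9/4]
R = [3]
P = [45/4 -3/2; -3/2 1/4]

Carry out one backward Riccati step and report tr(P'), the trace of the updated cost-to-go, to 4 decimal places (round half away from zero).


35.1391

BᵀP = [21.0000 -2.7500]
S = R + BᵀPB = [3] + [39.2500] = [42.2500]
BᵀPA = [95.0000 42.0000]
K = S⁻¹·BᵀPA = [2.2485 0.9941]
A−BK = [-0.4970 0.0118; -6.2485 -0.9941]
AᵀP(A−BK) = [18.3905 7.5621; 7.5621 3.2485]
P' = Q + AᵀP(A−BK) = [29.6405 12.0621; 12.0621 5.4985]
tr(P') = 35.1391


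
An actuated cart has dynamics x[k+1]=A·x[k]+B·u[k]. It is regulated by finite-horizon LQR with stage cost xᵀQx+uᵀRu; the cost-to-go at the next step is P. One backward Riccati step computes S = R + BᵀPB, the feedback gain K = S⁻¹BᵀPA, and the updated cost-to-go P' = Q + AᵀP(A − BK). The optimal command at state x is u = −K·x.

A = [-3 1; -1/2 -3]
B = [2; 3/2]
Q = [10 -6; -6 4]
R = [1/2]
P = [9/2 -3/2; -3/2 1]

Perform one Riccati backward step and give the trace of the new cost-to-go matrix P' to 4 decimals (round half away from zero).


BᵀP = [6.7500 -1.5000]
S = R + BᵀPB = [1/2] + [11.2500] = [11.7500]
BᵀPA = [-19.5000 11.2500]
K = S⁻¹·BᵀPA = [-1.6596 0.9574]
A−BK = [0.3191 -0.9149; 1.9894 -4.4362]
AᵀP(A−BK) = [3.8883 -6.0798; -6.0798 11.7287]
P' = Q + AᵀP(A−BK) = [13.8883 -12.0798; -12.0798 15.7287]
tr(P') = 29.6170

29.6170


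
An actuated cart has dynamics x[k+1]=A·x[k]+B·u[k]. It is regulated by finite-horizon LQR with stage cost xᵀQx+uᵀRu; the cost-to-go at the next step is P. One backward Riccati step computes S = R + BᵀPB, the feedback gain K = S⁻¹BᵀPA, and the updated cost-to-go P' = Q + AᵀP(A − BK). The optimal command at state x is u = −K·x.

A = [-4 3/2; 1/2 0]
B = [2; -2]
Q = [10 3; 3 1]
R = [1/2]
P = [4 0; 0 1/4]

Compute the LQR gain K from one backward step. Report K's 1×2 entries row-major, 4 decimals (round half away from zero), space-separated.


BᵀP = [8.0000 -0.5000]
S = R + BᵀPB = [1/2] + [17.0000] = [17.5000]
BᵀPA = [-32.2500 12.0000]
K = S⁻¹·BᵀPA = [-1.8429 0.6857]
A−BK = [-0.3143 0.1286; -3.1857 1.3714]
AᵀP(A−BK) = [4.6304 -1.8857; -1.8857 0.7714]
P' = Q + AᵀP(A−BK) = [14.6304 1.1143; 1.1143 1.7714]
tr(P') = 16.4018

-1.8429 0.6857


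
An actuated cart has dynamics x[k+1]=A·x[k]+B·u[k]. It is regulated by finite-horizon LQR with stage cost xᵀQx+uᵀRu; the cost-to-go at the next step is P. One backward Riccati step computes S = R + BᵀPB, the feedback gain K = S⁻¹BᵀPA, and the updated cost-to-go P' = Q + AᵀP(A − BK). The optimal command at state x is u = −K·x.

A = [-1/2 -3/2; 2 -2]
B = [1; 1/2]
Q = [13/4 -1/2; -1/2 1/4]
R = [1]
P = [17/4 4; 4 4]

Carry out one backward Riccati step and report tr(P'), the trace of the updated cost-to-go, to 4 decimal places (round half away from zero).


BᵀP = [6.2500 6.0000]
S = R + BᵀPB = [1] + [9.2500] = [10.2500]
BᵀPA = [8.8750 -21.3750]
K = S⁻¹·BᵀPA = [0.8659 -2.0854]
A−BK = [-1.3659 0.5854; 1.5671 -0.9573]
AᵀP(A−BK) = [1.3780 -2.3049; -2.3049 4.9878]
P' = Q + AᵀP(A−BK) = [4.6280 -2.8049; -2.8049 5.2378]
tr(P') = 9.8659

9.8659


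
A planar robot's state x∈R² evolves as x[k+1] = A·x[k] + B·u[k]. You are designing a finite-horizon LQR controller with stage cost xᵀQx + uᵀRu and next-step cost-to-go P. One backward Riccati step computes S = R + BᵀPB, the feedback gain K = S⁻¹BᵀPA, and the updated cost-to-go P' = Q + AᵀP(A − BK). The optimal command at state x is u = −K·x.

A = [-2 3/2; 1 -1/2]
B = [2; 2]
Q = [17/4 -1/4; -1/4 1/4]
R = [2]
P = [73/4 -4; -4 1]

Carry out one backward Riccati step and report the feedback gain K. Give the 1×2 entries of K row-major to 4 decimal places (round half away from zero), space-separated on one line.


-1.3404 0.9734

BᵀP = [28.5000 -6.0000]
S = R + BᵀPB = [2] + [45.0000] = [47.0000]
BᵀPA = [-63.0000 45.7500]
K = S⁻¹·BᵀPA = [-1.3404 0.9734]
A−BK = [0.6809 -0.4468; 3.6809 -2.4468]
AᵀP(A−BK) = [5.5532 -3.9255; -3.9255 2.7793]
P' = Q + AᵀP(A−BK) = [9.8032 -4.1755; -4.1755 3.0293]
tr(P') = 12.8324


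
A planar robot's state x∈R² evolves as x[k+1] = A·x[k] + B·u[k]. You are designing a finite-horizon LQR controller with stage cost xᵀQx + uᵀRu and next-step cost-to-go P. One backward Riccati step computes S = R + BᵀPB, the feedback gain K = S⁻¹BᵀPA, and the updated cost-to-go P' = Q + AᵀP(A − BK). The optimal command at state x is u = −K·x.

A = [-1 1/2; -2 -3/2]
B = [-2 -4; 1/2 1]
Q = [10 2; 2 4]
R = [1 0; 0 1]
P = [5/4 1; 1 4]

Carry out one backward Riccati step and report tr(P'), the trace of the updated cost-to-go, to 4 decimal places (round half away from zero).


BᵀP = [-2.0000 0.0000; -4.0000 0.0000]
S = R + BᵀPB = [1 0; 0 1] + [4.0000 8.0000; 8.0000 16.0000] = [5.0000 8.0000; 8.0000 17.0000]
BᵀPA = [2.0000 -1.0000; 4.0000 -2.0000]
K = S⁻¹·BᵀPA = [0.0952 -0.0476; 0.1905 -0.0952]
A−BK = [-0.0476 0.0238; -2.2381 -1.3810]
AᵀP(A−BK) = [20.2976 12.3512; 12.3512 7.5744]
P' = Q + AᵀP(A−BK) = [30.2976 14.3512; 14.3512 11.5744]
tr(P') = 41.8720

41.8720


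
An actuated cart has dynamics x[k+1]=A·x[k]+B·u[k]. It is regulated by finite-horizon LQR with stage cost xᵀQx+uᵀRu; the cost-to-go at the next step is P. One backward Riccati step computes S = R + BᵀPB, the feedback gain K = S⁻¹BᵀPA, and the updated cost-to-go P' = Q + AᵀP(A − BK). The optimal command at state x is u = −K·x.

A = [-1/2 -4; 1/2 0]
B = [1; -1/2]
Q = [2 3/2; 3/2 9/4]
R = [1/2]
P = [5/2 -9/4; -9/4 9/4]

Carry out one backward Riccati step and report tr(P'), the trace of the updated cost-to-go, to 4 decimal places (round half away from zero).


8.2829

BᵀP = [3.6250 -3.3750]
S = R + BᵀPB = [1/2] + [5.3125] = [5.8125]
BᵀPA = [-3.5000 -14.5000]
K = S⁻¹·BᵀPA = [-0.6022 -2.4946]
A−BK = [0.1022 -1.5054; 0.1989 -1.2473]
AᵀP(A−BK) = [0.2050 0.7688; 0.7688 3.8280]
P' = Q + AᵀP(A−BK) = [2.2050 2.2688; 2.2688 6.0780]
tr(P') = 8.2829


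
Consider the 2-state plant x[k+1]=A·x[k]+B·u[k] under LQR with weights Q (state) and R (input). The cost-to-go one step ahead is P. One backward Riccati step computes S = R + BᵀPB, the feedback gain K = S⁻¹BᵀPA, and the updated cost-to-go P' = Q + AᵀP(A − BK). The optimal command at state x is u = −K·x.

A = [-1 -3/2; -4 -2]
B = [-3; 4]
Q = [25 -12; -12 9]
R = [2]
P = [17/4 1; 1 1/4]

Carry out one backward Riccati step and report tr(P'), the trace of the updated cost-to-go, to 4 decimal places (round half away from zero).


BᵀP = [-8.7500 -2.0000]
S = R + BᵀPB = [2] + [18.2500] = [20.2500]
BᵀPA = [16.7500 17.1250]
K = S⁻¹·BᵀPA = [0.8272 0.8457]
A−BK = [1.4815 1.0370; -7.3086 -5.3827]
AᵀP(A−BK) = [2.3951 2.2099; 2.2099 2.0802]
P' = Q + AᵀP(A−BK) = [27.3951 -9.7901; -9.7901 11.0802]
tr(P') = 38.4753

38.4753


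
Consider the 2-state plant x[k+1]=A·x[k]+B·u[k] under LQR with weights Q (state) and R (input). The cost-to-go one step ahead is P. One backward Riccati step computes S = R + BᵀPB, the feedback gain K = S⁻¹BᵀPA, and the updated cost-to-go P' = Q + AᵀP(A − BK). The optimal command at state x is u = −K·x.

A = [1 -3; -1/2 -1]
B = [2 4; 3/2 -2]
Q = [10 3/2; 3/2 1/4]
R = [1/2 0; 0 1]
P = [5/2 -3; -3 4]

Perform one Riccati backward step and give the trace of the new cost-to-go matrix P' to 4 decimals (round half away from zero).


10.7060

BᵀP = [0.5000 0.0000; 16.0000 -20.0000]
S = R + BᵀPB = [1/2 0; 0 1] + [1.0000 2.0000; 2.0000 104.0000] = [1.5000 2.0000; 2.0000 105.0000]
BᵀPA = [0.5000 -1.5000; 26.0000 -28.0000]
K = S⁻¹·BᵀPA = [0.0033 -0.6612; 0.2476 -0.2541]
A−BK = [0.0033 -0.6612; -0.0098 -0.5163]
AᵀP(A−BK) = [0.0619 -0.0635; -0.0635 0.3941]
P' = Q + AᵀP(A−BK) = [10.0619 1.4365; 1.4365 0.6441]
tr(P') = 10.7060


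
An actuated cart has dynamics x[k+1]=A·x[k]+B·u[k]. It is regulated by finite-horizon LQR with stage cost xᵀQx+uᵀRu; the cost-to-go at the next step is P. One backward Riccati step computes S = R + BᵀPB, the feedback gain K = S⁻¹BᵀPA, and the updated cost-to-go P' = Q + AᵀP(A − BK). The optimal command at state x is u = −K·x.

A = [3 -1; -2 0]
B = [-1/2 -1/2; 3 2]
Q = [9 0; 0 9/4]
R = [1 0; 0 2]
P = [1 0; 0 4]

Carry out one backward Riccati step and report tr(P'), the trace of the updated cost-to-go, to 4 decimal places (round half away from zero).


19.4462

BᵀP = [-0.5000 12.0000; -0.5000 8.0000]
S = R + BᵀPB = [1 0; 0 2] + [36.2500 24.2500; 24.2500 16.2500] = [37.2500 24.2500; 24.2500 18.2500]
BᵀPA = [-25.5000 0.5000; -17.5000 0.5000]
K = S⁻¹·BᵀPA = [-0.4469 -0.0327; -0.3651 0.0708]
A−BK = [2.5940 -0.9809; 0.0708 -0.0436]
AᵀP(A−BK) = [7.2153 -2.5940; -2.5940 0.9809]
P' = Q + AᵀP(A−BK) = [16.2153 -2.5940; -2.5940 3.2309]
tr(P') = 19.4462


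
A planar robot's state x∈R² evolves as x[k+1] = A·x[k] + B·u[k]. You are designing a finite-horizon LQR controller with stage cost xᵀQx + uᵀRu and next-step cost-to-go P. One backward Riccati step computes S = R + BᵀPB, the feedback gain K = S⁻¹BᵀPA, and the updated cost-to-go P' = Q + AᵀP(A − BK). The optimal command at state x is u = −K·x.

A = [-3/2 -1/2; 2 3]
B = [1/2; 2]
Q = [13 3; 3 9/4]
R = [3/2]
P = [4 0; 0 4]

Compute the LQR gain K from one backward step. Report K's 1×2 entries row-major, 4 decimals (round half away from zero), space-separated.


0.7027 1.2432

BᵀP = [2.0000 8.0000]
S = R + BᵀPB = [3/2] + [17.0000] = [18.5000]
BᵀPA = [13.0000 23.0000]
K = S⁻¹·BᵀPA = [0.7027 1.2432]
A−BK = [-1.8514 -1.1216; 0.5946 0.5135]
AᵀP(A−BK) = [15.8649 10.8378; 10.8378 8.4054]
P' = Q + AᵀP(A−BK) = [28.8649 13.8378; 13.8378 10.6554]
tr(P') = 39.5203


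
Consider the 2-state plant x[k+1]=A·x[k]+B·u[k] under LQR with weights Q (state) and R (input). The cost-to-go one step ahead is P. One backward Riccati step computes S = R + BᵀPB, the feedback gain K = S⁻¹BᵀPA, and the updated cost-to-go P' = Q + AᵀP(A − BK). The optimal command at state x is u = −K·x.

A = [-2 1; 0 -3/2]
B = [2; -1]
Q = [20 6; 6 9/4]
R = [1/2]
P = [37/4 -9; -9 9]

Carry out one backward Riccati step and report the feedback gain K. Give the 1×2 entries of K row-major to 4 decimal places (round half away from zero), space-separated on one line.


-0.6667 0.8242

BᵀP = [27.5000 -27.0000]
S = R + BᵀPB = [1/2] + [82.0000] = [82.5000]
BᵀPA = [-55.0000 68.0000]
K = S⁻¹·BᵀPA = [-0.6667 0.8242]
A−BK = [-0.6667 -0.6485; -0.6667 -0.6758]
AᵀP(A−BK) = [0.3333 -0.1667; -0.1667 0.4515]
P' = Q + AᵀP(A−BK) = [20.3333 5.8333; 5.8333 2.7015]
tr(P') = 23.0348


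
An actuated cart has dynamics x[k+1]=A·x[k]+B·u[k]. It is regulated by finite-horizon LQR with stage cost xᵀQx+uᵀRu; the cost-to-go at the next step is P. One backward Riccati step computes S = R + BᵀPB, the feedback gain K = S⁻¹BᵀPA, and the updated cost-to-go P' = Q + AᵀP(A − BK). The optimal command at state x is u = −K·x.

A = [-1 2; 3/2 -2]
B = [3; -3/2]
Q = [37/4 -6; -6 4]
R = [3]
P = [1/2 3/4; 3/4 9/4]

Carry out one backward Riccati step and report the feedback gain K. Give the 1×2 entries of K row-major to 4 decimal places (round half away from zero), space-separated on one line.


-0.3548 0.5161

BᵀP = [0.3750 -1.1250]
S = R + BᵀPB = [3] + [2.8125] = [5.8125]
BᵀPA = [-2.0625 3.0000]
K = S⁻¹·BᵀPA = [-0.3548 0.5161]
A−BK = [0.0645 0.4516; 0.9677 -1.2258]
AᵀP(A−BK) = [2.5806 -2.9355; -2.9355 3.4516]
P' = Q + AᵀP(A−BK) = [11.8306 -8.9355; -8.9355 7.4516]
tr(P') = 19.2823


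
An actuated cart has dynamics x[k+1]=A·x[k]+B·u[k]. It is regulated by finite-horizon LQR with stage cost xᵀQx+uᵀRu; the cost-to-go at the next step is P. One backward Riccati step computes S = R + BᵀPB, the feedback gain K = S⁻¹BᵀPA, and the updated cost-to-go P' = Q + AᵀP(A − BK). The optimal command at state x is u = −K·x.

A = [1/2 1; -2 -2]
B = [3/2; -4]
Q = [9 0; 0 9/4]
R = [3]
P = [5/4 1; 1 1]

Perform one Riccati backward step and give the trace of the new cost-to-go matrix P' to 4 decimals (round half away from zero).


12.3901

BᵀP = [-2.1250 -2.5000]
S = R + BᵀPB = [3] + [6.8125] = [9.8125]
BᵀPA = [3.9375 2.8750]
K = S⁻¹·BᵀPA = [0.4013 0.2930]
A−BK = [-0.1019 0.5605; -0.3949 -0.8280]
AᵀP(A−BK) = [0.7325 0.4713; 0.4713 0.4076]
P' = Q + AᵀP(A−BK) = [9.7325 0.4713; 0.4713 2.6576]
tr(P') = 12.3901


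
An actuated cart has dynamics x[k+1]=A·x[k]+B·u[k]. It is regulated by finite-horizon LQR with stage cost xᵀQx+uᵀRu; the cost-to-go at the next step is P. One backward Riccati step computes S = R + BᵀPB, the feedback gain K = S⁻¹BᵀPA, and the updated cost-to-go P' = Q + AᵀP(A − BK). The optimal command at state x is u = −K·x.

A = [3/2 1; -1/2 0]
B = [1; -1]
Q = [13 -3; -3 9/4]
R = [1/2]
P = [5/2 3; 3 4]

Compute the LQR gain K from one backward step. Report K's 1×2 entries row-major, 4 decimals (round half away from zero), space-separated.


-0.2500 -0.5000

BᵀP = [-0.5000 -1.0000]
S = R + BᵀPB = [1/2] + [0.5000] = [1.0000]
BᵀPA = [-0.2500 -0.5000]
K = S⁻¹·BᵀPA = [-0.2500 -0.5000]
A−BK = [1.7500 1.5000; -0.7500 -0.5000]
AᵀP(A−BK) = [2.0625 2.1250; 2.1250 2.2500]
P' = Q + AᵀP(A−BK) = [15.0625 -0.8750; -0.8750 4.5000]
tr(P') = 19.5625


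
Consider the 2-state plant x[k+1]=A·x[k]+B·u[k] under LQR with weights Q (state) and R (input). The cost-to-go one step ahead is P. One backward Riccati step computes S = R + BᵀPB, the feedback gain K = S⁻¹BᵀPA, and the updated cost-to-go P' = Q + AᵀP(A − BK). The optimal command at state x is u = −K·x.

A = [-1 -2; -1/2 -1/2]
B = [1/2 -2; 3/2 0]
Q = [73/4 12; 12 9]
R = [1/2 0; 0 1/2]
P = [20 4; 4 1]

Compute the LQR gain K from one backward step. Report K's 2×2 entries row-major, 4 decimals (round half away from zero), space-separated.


-0.2519 -0.3484 0.4465 0.9050

BᵀP = [16.0000 3.5000; -40.0000 -8.0000]
S = R + BᵀPB = [1/2 0; 0 1/2] + [13.2500 -32.0000; -32.0000 80.0000] = [13.7500 -32.0000; -32.0000 80.5000]
BᵀPA = [-17.7500 -33.7500; 44.0000 84.0000]
K = S⁻¹·BᵀPA = [-0.2519 -0.3484; 0.4465 0.9050]
A−BK = [0.0189 -0.0158; -0.1222 0.0226]
AᵀP(A−BK) = [0.1350 0.2466; 0.2466 0.4729]
P' = Q + AᵀP(A−BK) = [18.3850 12.2466; 12.2466 9.4729]
tr(P') = 27.8578


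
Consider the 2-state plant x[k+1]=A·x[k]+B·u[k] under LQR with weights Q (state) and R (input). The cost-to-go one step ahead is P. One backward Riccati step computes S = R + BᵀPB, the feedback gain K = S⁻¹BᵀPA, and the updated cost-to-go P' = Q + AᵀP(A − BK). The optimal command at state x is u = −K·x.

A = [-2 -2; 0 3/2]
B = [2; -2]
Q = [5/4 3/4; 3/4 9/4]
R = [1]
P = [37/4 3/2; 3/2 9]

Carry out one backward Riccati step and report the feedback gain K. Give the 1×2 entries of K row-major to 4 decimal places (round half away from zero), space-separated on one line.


BᵀP = [15.5000 -15.0000]
S = R + BᵀPB = [1] + [61.0000] = [62.0000]
BᵀPA = [-31.0000 -53.5000]
K = S⁻¹·BᵀPA = [-0.5000 -0.8629]
A−BK = [-1.0000 -0.2742; -1.0000 -0.2258]
AᵀP(A−BK) = [21.5000 5.7500; 5.7500 2.0847]
P' = Q + AᵀP(A−BK) = [22.7500 6.5000; 6.5000 4.3347]
tr(P') = 27.0847

-0.5000 -0.8629


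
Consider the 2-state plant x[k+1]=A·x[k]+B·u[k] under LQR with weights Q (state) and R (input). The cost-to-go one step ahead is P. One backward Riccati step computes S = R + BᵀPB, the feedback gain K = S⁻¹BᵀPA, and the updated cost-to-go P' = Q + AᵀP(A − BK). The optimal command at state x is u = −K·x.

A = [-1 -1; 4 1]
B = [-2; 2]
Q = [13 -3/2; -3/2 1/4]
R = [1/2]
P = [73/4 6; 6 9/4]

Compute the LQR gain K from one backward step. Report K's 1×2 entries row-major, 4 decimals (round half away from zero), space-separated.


-0.1594 0.4928

BᵀP = [-24.5000 -7.5000]
S = R + BᵀPB = [1/2] + [34.0000] = [34.5000]
BᵀPA = [-5.5000 17.0000]
K = S⁻¹·BᵀPA = [-0.1594 0.4928]
A−BK = [-1.3188 -0.0145; 4.3188 0.0145]
AᵀP(A−BK) = [5.3732 -0.0399; -0.0399 0.1232]
P' = Q + AᵀP(A−BK) = [18.3732 -1.5399; -1.5399 0.3732]
tr(P') = 18.7464


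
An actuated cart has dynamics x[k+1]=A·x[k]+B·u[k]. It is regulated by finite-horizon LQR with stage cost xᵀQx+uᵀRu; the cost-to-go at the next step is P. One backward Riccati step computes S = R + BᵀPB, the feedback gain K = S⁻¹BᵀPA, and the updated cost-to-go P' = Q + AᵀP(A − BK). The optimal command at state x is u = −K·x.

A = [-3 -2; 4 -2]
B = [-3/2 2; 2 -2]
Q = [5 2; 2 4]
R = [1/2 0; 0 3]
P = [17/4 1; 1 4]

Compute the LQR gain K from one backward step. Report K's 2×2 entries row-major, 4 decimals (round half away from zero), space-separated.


BᵀP = [-4.3750 6.5000; 6.5000 -6.0000]
S = R + BᵀPB = [1/2 0; 0 3] + [19.5625 -21.7500; -21.7500 25.0000] = [20.0625 -21.7500; -21.7500 28.0000]
BᵀPA = [39.1250 -4.2500; -43.5000 -1.0000]
K = S⁻¹·BᵀPA = [1.6843 -1.5870; -0.2452 -1.2685]
A−BK = [0.0169 -1.8436; 0.1409 -1.3629]
AᵀP(A−BK) = [1.6843 -1.5870; -1.5870 32.9866]
P' = Q + AᵀP(A−BK) = [6.6843 0.4130; 0.4130 36.9866]
tr(P') = 43.6709

1.6843 -1.5870 -0.2452 -1.2685


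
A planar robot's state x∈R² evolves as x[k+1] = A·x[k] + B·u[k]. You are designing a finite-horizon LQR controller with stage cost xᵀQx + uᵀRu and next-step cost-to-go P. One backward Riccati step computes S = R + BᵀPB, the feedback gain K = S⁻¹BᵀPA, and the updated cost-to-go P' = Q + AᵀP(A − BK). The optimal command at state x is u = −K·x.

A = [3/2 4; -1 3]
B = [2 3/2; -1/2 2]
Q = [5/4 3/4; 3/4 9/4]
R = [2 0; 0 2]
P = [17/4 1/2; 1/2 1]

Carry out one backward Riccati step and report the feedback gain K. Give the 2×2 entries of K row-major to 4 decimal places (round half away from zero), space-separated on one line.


0.6833 0.8475 -0.0446 1.4230

BᵀP = [8.2500 0.5000; 7.3750 2.7500]
S = R + BᵀPB = [2 0; 0 2] + [16.2500 13.3750; 13.3750 16.5625] = [18.2500 13.3750; 13.3750 18.5625]
BᵀPA = [11.8750 34.5000; 8.3125 37.7500]
K = S⁻¹·BᵀPA = [0.6833 0.8475; -0.0446 1.4230]
A−BK = [0.2002 0.1704; -0.5692 0.5778]
AᵀP(A−BK) = [1.3182 0.8569; 0.8569 6.0422]
P' = Q + AᵀP(A−BK) = [2.5682 1.6069; 1.6069 8.2922]
tr(P') = 10.8604


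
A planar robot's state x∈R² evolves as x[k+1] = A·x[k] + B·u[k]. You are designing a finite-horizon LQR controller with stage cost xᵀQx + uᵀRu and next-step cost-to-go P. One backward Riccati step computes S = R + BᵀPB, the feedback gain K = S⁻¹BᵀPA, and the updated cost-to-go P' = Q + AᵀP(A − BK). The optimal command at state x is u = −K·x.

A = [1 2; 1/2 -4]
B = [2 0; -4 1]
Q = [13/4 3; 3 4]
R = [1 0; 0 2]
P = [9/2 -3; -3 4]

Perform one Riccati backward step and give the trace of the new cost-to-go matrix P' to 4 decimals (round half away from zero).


9.7666

BᵀP = [21.0000 -22.0000; -3.0000 4.0000]
S = R + BᵀPB = [1 0; 0 2] + [130.0000 -22.0000; -22.0000 4.0000] = [131.0000 -22.0000; -22.0000 6.0000]
BᵀPA = [10.0000 130.0000; -1.0000 -22.0000]
K = S⁻¹·BᵀPA = [0.1258 0.9801; 0.2947 -0.0728]
A−BK = [0.7483 0.0397; 0.7086 -0.0066]
AᵀP(A−BK) = [1.5364 0.1258; 0.1258 0.9801]
P' = Q + AᵀP(A−BK) = [4.7864 3.1258; 3.1258 4.9801]
tr(P') = 9.7666


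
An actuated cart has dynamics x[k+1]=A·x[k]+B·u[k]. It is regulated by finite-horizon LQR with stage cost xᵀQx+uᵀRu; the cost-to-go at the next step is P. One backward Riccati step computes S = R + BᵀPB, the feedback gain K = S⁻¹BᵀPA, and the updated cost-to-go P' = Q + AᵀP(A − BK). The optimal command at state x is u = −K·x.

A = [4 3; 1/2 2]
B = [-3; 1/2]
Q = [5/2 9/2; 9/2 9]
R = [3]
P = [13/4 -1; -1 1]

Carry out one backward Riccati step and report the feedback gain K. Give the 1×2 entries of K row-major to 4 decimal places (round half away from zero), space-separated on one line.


BᵀP = [-10.2500 3.5000]
S = R + BᵀPB = [3] + [32.5000] = [35.5000]
BᵀPA = [-39.2500 -23.7500]
K = S⁻¹·BᵀPA = [-1.1056 -0.6690]
A−BK = [0.6831 0.9930; 1.0528 2.3345]
AᵀP(A−BK) = [4.8539 4.2412; 4.2412 5.3609]
P' = Q + AᵀP(A−BK) = [7.3539 8.7412; 8.7412 14.3609]
tr(P') = 21.7148

-1.1056 -0.6690


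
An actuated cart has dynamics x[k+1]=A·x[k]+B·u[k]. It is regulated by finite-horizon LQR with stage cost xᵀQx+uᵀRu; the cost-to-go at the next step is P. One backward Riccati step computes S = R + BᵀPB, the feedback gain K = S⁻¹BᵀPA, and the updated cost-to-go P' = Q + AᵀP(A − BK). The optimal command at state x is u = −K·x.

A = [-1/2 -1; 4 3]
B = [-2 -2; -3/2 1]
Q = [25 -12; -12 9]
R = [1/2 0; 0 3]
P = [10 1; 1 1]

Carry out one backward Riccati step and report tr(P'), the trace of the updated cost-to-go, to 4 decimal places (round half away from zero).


44.2445

BᵀP = [-21.5000 -3.5000; -19.0000 -1.0000]
S = R + BᵀPB = [1/2 0; 0 3] + [48.2500 39.5000; 39.5000 37.0000] = [48.7500 39.5000; 39.5000 40.0000]
BᵀPA = [-3.2500 11.0000; 5.5000 16.0000]
K = S⁻¹·BᵀPA = [-0.8910 -0.4926; 1.0173 0.8865]
A−BK = [-0.2473 -0.2123; 1.6462 1.3746]
AᵀP(A−BK) = [6.0091 5.0234; 5.0234 4.2354]
P' = Q + AᵀP(A−BK) = [31.0091 -6.9766; -6.9766 13.2354]
tr(P') = 44.2445


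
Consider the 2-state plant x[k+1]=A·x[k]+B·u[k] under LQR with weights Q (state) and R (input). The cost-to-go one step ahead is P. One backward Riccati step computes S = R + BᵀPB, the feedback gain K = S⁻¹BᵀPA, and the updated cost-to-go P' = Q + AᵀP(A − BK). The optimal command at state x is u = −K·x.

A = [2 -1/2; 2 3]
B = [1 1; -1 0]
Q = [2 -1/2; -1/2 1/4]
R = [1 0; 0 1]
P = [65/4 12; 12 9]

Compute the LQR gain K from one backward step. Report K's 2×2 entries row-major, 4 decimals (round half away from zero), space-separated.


BᵀP = [4.2500 3.0000; 16.2500 12.0000]
S = R + BᵀPB = [1 0; 0 1] + [1.2500 4.2500; 4.2500 16.2500] = [2.2500 4.2500; 4.2500 17.2500]
BᵀPA = [14.5000 6.8750; 56.5000 27.8750]
K = S⁻¹·BᵀPA = [0.4819 0.0060; 3.1566 1.6145]
A−BK = [-1.6386 -2.1205; 2.4819 3.0060]
AᵀP(A−BK) = [11.6627 6.4458; 6.4458 4.0181]
P' = Q + AᵀP(A−BK) = [13.6627 5.9458; 5.9458 4.2681]
tr(P') = 17.9307

0.4819 0.0060 3.1566 1.6145


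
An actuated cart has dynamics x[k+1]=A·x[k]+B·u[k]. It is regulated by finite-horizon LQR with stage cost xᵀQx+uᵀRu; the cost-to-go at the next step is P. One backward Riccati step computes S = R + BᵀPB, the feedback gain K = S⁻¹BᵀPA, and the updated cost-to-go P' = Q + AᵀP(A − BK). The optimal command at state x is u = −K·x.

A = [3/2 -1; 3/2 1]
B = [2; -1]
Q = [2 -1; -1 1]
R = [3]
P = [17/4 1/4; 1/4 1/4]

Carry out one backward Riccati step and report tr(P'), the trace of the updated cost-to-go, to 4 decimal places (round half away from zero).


BᵀP = [8.2500 0.2500]
S = R + BᵀPB = [3] + [16.2500] = [19.2500]
BᵀPA = [12.7500 -8.0000]
K = S⁻¹·BᵀPA = [0.6623 -0.4156]
A−BK = [0.1753 -0.1688; 2.1623 0.5844]
AᵀP(A−BK) = [2.8052 -0.7013; -0.7013 0.6753]
P' = Q + AᵀP(A−BK) = [4.8052 -1.7013; -1.7013 1.6753]
tr(P') = 6.4805

6.4805


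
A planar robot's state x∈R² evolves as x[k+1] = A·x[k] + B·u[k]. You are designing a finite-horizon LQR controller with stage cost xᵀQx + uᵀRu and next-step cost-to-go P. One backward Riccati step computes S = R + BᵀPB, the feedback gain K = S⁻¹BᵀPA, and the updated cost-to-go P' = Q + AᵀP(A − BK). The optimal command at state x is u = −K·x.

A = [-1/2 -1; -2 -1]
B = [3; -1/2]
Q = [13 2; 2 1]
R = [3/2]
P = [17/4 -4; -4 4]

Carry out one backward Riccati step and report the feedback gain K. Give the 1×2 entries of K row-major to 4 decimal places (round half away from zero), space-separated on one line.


BᵀP = [14.7500 -14.0000]
S = R + BᵀPB = [3/2] + [51.2500] = [52.7500]
BᵀPA = [20.6250 -0.7500]
K = S⁻¹·BᵀPA = [0.3910 -0.0142]
A−BK = [-1.6730 -0.9573; -1.8045 -1.0071]
AᵀP(A−BK) = [0.9982 0.4182; 0.4182 0.2393]
P' = Q + AᵀP(A−BK) = [13.9982 2.4182; 2.4182 1.2393]
tr(P') = 15.2376

0.3910 -0.0142


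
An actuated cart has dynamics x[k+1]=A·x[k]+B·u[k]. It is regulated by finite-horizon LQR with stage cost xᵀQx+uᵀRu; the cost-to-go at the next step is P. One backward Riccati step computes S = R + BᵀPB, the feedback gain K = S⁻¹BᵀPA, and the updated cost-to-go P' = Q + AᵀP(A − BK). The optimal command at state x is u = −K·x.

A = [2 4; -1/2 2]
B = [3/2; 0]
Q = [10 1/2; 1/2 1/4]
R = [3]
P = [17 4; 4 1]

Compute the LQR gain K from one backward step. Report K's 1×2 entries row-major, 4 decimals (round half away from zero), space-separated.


1.1636 2.7636

BᵀP = [25.5000 6.0000]
S = R + BᵀPB = [3] + [38.2500] = [41.2500]
BᵀPA = [48.0000 114.0000]
K = S⁻¹·BᵀPA = [1.1636 2.7636]
A−BK = [0.2545 -0.1455; -0.5000 2.0000]
AᵀP(A−BK) = [4.3955 10.3455; 10.3455 24.9455]
P' = Q + AᵀP(A−BK) = [14.3955 10.8455; 10.8455 25.1955]
tr(P') = 39.5909
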